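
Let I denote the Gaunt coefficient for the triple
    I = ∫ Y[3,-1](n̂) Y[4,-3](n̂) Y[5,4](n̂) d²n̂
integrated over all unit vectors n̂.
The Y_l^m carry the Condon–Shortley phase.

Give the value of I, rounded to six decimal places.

Checks pass: Σm=0; 12 even; l₃=5∈[1,7].
(2·3+1)(2·4+1)(2·5+1) = 693
Δ: 2! 4! 6! / 13! → 1/180180
sum: t=0:+1/576 t=1:−1/144 t=2:+1/576 = -1/288
3j²(3 4 5; 0 0 0) = Δ·Π!·Σ² = 20/1001  (sign +1)
sum: t=0:+1/5760 t=1:−1/4320 = -1/17280
3j²(3 4 5; -1 -3 4) = Δ·Π!·Σ² = 7/4290  (sign +1)
combine: 4πI² = 693·20/1001·7/4290 = 42/1859
take √, sign +1: I = 0.04240138

0.042401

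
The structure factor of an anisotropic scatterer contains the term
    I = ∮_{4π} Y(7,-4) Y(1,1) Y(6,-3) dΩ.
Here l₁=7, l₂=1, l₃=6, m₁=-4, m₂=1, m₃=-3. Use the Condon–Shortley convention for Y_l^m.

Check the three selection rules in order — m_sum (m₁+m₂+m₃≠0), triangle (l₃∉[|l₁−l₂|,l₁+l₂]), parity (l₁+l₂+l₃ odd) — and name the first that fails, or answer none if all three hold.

m_sum

m₁+m₂+m₃ = -4 + 1 − 3 = -6  ✗
triangle: |7−1|=6 ≤ l₃=6 ≤ 7+1=8
parity: l₁+l₂+l₃ = 14 is even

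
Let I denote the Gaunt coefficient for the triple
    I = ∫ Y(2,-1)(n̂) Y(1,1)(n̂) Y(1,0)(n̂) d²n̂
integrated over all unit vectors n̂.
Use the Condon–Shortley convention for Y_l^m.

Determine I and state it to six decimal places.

-0.218510

Rules hold: Σm=0, L=4 even, 1≤1≤3.
N = 5·3·3 = 45
Δ = 2!·2!·0!/5! = 1/30
Racah Σ t=1..1: t=1:−1/1 = -1/1
⇒ 3j(2 1 1; 0 0 0)² = 2/15, sgn +1
Racah Σ t=2..2: t=2:+1/2 = 1/2
⇒ 3j(2 1 1; -1 1 0)² = 1/10, sgn -1
4πI² = N·(3j₀)²·(3jₘ)² = 3/5
I = -1·√(0.6/4π) = -0.21850969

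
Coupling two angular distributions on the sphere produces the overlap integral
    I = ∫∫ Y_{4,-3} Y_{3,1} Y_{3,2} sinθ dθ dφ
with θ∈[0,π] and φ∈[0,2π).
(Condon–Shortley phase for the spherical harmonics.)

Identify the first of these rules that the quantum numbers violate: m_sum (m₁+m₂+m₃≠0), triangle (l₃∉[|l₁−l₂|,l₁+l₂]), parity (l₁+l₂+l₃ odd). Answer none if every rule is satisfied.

m₁+m₂+m₃ = -3 + 1 + 2 = 0  ✓
triangle: |4−3|=1 ≤ l₃=3 ≤ 4+3=7  ✓
parity: l₁+l₂+l₃ = 10 is even  ✓

none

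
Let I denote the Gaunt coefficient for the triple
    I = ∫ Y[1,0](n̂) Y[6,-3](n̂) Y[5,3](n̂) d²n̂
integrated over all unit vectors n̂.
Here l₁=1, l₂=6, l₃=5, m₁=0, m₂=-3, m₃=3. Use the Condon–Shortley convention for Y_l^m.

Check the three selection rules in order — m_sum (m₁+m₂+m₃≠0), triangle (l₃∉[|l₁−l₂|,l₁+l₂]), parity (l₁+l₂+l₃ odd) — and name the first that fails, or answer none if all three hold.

Σmᵢ = 0  ✓
l₃∈[|l₁−l₂|,l₁+l₂]=[5,7], have l₃=5  ✓
Σlᵢ = 12 ⇒ even  ✓

none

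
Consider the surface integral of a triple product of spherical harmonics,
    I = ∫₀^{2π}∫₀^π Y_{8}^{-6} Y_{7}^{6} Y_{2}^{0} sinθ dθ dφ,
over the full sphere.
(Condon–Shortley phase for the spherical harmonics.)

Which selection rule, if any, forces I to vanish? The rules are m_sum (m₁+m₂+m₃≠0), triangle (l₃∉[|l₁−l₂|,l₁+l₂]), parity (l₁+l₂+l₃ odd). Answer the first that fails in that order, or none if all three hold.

parity

azimuthal sum: -6 + 6 + 0 = 0  ✓
1 ≤ 2 ≤ 15 (triangle on l)  ✓
L = 8 + 7 + 2 = 17 (odd)  ✗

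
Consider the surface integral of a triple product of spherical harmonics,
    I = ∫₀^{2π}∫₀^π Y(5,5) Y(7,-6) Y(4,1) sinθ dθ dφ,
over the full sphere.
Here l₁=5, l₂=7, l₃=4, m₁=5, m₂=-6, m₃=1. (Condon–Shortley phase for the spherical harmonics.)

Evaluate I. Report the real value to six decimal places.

-0.207103

Checks pass: Σm=0; 16 even; l₃=4∈[2,12].
(2·5+1)(2·7+1)(2·4+1) = 1485
Δ: 8! 2! 6! / 17! → 1/6126120
sum: t=3:−1/69120 t=4:+1/20736 t=5:−1/69120 = 1/51840
3j²(5 7 4; 0 0 0) = Δ·Π!·Σ² = 280/21879  (sign +1)
sum: t=0:+1/9676800 = 1/9676800
3j²(5 7 4; 5 -6 1) = Δ·Π!·Σ² = 27/952  (sign -1)
combine: 4πI² = 1485·280/21879·27/952 = 2025/3757
take √, sign -1: I = -0.20710328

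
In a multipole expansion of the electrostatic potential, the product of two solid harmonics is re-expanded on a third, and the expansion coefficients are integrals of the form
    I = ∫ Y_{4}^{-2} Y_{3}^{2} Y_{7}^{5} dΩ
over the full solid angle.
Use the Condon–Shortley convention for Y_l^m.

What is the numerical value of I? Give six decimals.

0.000000

m-sum = -2 + 2 + 5 = 5 ≠ 0 ⇒ I = 0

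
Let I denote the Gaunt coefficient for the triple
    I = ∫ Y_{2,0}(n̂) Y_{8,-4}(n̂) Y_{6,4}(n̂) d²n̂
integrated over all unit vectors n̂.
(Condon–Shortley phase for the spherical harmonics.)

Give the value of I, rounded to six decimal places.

0.168874

Checks pass: Σm=0; 16 even; l₃=6∈[6,10].
(2·2+1)(2·8+1)(2·6+1) = 1105
Δ: 4! 0! 12! / 17! → 1/30940
sum: t=2:+1/2073600 = 1/2073600
3j²(2 8 6; 0 0 0) = Δ·Π!·Σ² = 28/1105  (sign +1)
sum: t=2:+1/29030400 = 1/29030400
3j²(2 8 6; 0 -4 4) = Δ·Π!·Σ² = 99/7735  (sign +1)
combine: 4πI² = 1105·28/1105·99/7735 = 396/1105
take √, sign +1: I = 0.16887351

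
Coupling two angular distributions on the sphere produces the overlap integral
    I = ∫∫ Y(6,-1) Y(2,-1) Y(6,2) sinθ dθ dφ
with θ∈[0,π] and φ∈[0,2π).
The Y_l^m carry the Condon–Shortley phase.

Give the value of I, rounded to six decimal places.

Rules hold: Σm=0, L=14 even, 4≤6≤8.
N = 13·5·13 = 845
Δ = 2!·10!·2!/15! = 1/90090
Racah Σ t=0..2: t=0:+1/69120 t=1:−1/14400 t=2:+1/69120 = -7/172800
⇒ 3j(6 2 6; 0 0 0)² = 14/715, sgn -1
Racah Σ t=0..1: t=0:+1/60480 t=1:−1/34560 = -1/80640
⇒ 3j(6 2 6; -1 -1 2)² = 6/1001, sgn -1
4πI² = N·(3j₀)²·(3jₘ)² = 12/121
I = +1·√(0.0991736/4π) = 0.08883682

0.088837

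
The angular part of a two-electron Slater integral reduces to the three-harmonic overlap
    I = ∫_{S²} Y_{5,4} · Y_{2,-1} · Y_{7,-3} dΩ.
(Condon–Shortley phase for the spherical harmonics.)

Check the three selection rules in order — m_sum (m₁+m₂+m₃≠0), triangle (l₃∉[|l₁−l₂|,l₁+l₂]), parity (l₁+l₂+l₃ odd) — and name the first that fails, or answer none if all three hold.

none

azimuthal sum: 4 − 1 − 3 = 0  ✓
3 ≤ 7 ≤ 7 (triangle on l)  ✓
L = 5 + 2 + 7 = 14 (even)  ✓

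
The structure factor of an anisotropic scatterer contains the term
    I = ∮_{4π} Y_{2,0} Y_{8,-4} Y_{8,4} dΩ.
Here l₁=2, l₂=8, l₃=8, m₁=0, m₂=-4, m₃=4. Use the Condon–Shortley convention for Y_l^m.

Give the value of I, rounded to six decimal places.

0.053119

m-sum 0 ✓  L=18 even ✓  6≤8≤10 ✓
Π(2lᵢ+1) = 5×17×17 = 1445
triangle coeff Δ(2,8,8) = 1/348840
Σ_t [0,2]: t=0:+1/116121600 t=1:−1/25401600 t=2:+1/116121600 = -1/45158400
(3j)²=24/1615 [(2 8 8; 0 0 0)], sign=-1
Σ_t [0,2]: t=0:+1/348364800 t=1:−1/239500800 t=2:+1/3832012800 = -1/958003200
(3j)²=8/4845 [(2 8 8; 0 -4 4)], sign=-1
⇒ 4πI² = 64/1805
I = (+1)√(64/1805/(4π)) = 0.05311858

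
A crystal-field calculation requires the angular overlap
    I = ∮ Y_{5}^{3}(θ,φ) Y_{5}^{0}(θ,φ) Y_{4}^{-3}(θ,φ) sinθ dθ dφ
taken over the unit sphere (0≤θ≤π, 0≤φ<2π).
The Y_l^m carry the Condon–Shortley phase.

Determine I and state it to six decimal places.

0.130198

Checks pass: Σm=0; 14 even; l₃=4∈[0,10].
(2·5+1)(2·5+1)(2·4+1) = 1089
Δ: 6! 4! 4! / 15! → 1/3153150
sum: t=1:−1/69120 t=2:+1/1728 t=3:−1/576 t=4:+1/1728 t=5:−1/69120 = -7/11520
3j²(5 5 4; 0 0 0) = Δ·Π!·Σ² = 2/143  (sign -1)
sum: t=1:−1/17280 t=2:+1/6912 = 1/11520
3j²(5 5 4; 3 0 -3) = Δ·Π!·Σ² = 2/143  (sign -1)
combine: 4πI² = 1089·2/143·2/143 = 36/169
take √, sign +1: I = 0.13019760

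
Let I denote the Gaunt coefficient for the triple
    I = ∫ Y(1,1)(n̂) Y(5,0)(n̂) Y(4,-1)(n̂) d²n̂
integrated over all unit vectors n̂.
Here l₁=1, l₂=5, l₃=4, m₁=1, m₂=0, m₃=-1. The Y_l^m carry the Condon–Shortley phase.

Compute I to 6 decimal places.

m-sum 0 ✓  L=10 even ✓  4≤4≤6 ✓
Π(2lᵢ+1) = 3×11×9 = 297
triangle coeff Δ(1,5,4) = 1/495
Σ_t [1,1]: t=1:−1/576 = -1/576
(3j)²=5/99 [(1 5 4; 0 0 0)], sign=-1
Σ_t [0,0]: t=0:+1/1440 = 1/1440
(3j)²=2/99 [(1 5 4; 1 0 -1)], sign=-1
⇒ 4πI² = 10/33
I = (+1)√(10/33/(4π)) = 0.15528807

0.155288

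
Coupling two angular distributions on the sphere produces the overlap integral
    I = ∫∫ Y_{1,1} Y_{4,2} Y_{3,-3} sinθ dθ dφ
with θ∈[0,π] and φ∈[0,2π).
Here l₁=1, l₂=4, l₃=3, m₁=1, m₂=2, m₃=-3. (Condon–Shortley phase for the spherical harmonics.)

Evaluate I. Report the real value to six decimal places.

0.061558

Checks pass: Σm=0; 8 even; l₃=3∈[3,5].
(2·1+1)(2·4+1)(2·3+1) = 189
Δ: 2! 0! 6! / 9! → 1/252
sum: t=1:−1/36 = -1/36
3j²(1 4 3; 0 0 0) = Δ·Π!·Σ² = 4/63  (sign +1)
sum: t=0:+1/1440 = 1/1440
3j²(1 4 3; 1 2 -3) = Δ·Π!·Σ² = 1/252  (sign +1)
combine: 4πI² = 189·4/63·1/252 = 1/21
take √, sign +1: I = 0.06155813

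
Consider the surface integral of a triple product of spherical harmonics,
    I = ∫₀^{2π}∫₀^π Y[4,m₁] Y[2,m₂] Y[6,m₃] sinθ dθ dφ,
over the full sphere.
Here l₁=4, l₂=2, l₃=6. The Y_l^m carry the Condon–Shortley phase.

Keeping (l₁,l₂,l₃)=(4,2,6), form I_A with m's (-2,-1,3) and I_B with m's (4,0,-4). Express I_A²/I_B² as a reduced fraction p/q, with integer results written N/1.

28/5

Same 4,2,6: normalisation and zero-m 3j drop out of the ratio.
A: Δ: 0! 8! 4! / 13! → 1/6435; sum: t=0:+1/8640 = 1/8640; 3j²(4 2 6; -2 -1 3) = Δ·Π!·Σ² = 28/715  (sign -1)
B: Δ: 0! 8! 4! / 13! → 1/6435; sum: t=0:+1/161280 = 1/161280; 3j²(4 2 6; 4 0 -4) = Δ·Π!·Σ² = 1/143  (sign +1)
I_A²/I_B² = (28/715)/(1/143) = 28/5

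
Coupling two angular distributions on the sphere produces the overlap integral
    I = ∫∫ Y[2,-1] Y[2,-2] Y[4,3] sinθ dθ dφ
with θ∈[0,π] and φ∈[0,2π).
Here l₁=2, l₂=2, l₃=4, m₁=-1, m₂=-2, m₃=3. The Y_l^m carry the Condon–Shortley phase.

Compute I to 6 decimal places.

-0.238414

m-sum 0 ✓  L=8 even ✓  0≤4≤4 ✓
Π(2lᵢ+1) = 5×5×9 = 225
triangle coeff Δ(2,2,4) = 1/630
Σ_t [0,0]: t=0:+1/16 = 1/16
(3j)²=2/35 [(2 2 4; 0 0 0)], sign=+1
Σ_t [0,0]: t=0:+1/144 = 1/144
(3j)²=1/18 [(2 2 4; -1 -2 3)], sign=-1
⇒ 4πI² = 5/7
I = (-1)√(5/7/(4π)) = -0.23841361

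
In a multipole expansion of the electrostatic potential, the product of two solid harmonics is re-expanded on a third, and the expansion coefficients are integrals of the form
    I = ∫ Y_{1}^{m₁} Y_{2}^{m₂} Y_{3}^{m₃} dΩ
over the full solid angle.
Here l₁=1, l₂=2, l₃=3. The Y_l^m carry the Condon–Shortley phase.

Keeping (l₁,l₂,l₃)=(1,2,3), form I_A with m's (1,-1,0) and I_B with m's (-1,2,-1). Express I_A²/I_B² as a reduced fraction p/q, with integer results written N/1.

3/1

l's match ⇒ only the (l;m) 3-j factors differ between A and B.
A: triangle coeff Δ(1,2,3) = 1/105; Σ_t [0,0]: t=0:+1/12 = 1/12; (3j)²=1/35 [(1 2 3; 1 -1 0)], sign=-1
B: triangle coeff Δ(1,2,3) = 1/105; Σ_t [0,0]: t=0:+1/48 = 1/48; (3j)²=1/105 [(1 2 3; -1 2 -1)], sign=+1
I_A²/I_B² = (1/35)/(1/105) = 3/1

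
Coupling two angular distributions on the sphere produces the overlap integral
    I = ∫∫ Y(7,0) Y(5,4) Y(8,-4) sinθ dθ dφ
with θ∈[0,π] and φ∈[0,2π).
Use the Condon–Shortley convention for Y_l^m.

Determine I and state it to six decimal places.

-0.028786

Checks pass: Σm=0; 20 even; l₃=8∈[2,12].
(2·7+1)(2·5+1)(2·8+1) = 2805
Δ: 4! 10! 6! / 21! → 1/814773960
sum: t=0:+1/87091200 t=1:−1/4976640 t=2:+1/2073600 t=3:−1/4976640 t=4:+1/87091200 = 1/9676800
3j²(7 5 8; 0 0 0) = Δ·Π!·Σ² = 360/46189  (sign +1)
sum: t=3:−1/74649600 t=4:+1/87091200 = -1/522547200
3j²(7 5 8; 0 4 -4) = Δ·Π!·Σ² = 2/4199  (sign -1)
combine: 4πI² = 2805·360/46189·2/4199 = 10800/1037153
take √, sign -1: I = -0.02878628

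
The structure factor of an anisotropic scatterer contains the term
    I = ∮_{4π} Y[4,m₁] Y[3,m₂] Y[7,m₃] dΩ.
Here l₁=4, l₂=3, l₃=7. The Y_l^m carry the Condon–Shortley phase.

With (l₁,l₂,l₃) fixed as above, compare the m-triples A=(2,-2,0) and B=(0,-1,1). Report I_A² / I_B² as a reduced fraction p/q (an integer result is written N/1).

l's match ⇒ only the (l;m) 3-j factors differ between A and B.
A: triangle coeff Δ(4,3,7) = 1/45045; Σ_t [0,0]: t=0:+1/172800 = 1/172800; (3j)²=7/2145 [(4 3 7; 2 -2 0)], sign=-1
B: triangle coeff Δ(4,3,7) = 1/45045; Σ_t [0,0]: t=0:+1/27648 = 1/27648; (3j)²=10/429 [(4 3 7; 0 -1 1)], sign=+1
I_A²/I_B² = (7/2145)/(10/429) = 7/50

7/50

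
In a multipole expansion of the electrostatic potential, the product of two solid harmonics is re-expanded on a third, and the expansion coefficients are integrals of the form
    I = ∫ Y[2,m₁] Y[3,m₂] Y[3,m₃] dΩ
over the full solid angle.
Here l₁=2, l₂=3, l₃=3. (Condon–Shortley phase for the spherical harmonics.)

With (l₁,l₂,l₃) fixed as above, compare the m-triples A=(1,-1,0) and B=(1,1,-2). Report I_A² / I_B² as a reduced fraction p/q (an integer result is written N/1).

2/15

Shared (l₁,l₂,l₃)=(2,3,3): N and (l;000)² cancel in I_A²/I_B².
A: Δ = 2!·2!·4!/9! = 1/3780; Racah Σ t=0..1: t=0:+1/8 t=1:−1/12 = 1/24; ⇒ 3j(2 3 3; 1 -1 0)² = 1/210, sgn -1
B: Δ = 2!·2!·4!/9! = 1/3780; Racah Σ t=0..1: t=0:+1/48 t=1:−1/12 = -1/16; ⇒ 3j(2 3 3; 1 1 -2)² = 1/28, sgn +1
I_A²/I_B² = (1/210)/(1/28) = 2/15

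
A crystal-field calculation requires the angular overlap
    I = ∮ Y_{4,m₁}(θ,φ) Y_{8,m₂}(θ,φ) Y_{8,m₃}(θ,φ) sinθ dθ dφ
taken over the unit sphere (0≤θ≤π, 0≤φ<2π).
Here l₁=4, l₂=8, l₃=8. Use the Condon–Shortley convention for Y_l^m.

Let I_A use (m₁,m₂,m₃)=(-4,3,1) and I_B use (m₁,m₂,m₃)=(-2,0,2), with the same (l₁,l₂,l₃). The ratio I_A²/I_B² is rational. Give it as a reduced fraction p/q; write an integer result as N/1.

44/21

l's match ⇒ only the (l;m) 3-j factors differ between A and B.
A: triangle coeff Δ(4,8,8) = 1/185175900; Σ_t [4,4]: t=4:+1/348364800 = 1/348364800; (3j)²=66/4199 [(4 8 8; -4 3 1)], sign=-1
B: triangle coeff Δ(4,8,8) = 1/185175900; Σ_t [2,4]: t=2:+1/49766400 t=3:−1/21772800 t=4:+1/92897280 = -1/66355200; (3j)²=63/8398 [(4 8 8; -2 0 2)], sign=-1
I_A²/I_B² = (66/4199)/(63/8398) = 44/21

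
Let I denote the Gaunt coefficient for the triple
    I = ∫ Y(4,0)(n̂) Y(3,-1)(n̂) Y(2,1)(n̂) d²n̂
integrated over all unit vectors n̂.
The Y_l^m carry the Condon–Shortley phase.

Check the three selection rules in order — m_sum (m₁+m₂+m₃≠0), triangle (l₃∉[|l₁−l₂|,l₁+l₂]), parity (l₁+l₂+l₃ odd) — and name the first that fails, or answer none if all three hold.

parity

Σmᵢ = 0  ✓
l₃∈[|l₁−l₂|,l₁+l₂]=[1,7], have l₃=2  ✓
Σlᵢ = 9 ⇒ odd  ✗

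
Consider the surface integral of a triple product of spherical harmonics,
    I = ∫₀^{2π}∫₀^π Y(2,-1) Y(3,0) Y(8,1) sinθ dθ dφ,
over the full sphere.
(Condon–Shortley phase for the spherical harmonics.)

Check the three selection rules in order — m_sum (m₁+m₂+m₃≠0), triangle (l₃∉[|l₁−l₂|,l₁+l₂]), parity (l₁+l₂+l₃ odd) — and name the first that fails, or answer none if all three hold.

azimuthal sum: -1 + 0 + 1 = 0  ✓
1 ≤ 8 ≤ 5 (triangle on l)  ✗
L = 2 + 3 + 8 = 13 (odd)

triangle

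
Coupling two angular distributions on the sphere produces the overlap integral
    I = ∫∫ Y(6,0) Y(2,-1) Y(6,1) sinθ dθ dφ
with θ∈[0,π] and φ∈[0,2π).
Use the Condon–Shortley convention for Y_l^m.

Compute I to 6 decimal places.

Rules hold: Σm=0, L=14 even, 4≤6≤8.
N = 13·5·13 = 845
Δ = 2!·10!·2!/15! = 1/90090
Racah Σ t=0..2: t=0:+1/69120 t=1:−1/14400 t=2:+1/69120 = -7/172800
⇒ 3j(6 2 6; 0 0 0)² = 14/715, sgn -1
Racah Σ t=0..1: t=0:+1/34560 t=1:−1/28800 = -1/172800
⇒ 3j(6 2 6; 0 -1 1)² = 1/1430, sgn +1
4πI² = N·(3j₀)²·(3jₘ)² = 7/605
I = -1·√(0.0115702/4π) = -0.03034355

-0.030344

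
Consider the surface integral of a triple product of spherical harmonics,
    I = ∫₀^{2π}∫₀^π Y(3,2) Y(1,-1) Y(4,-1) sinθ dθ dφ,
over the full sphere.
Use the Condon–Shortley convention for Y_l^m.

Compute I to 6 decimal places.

-0.106622

m-sum 0 ✓  L=8 even ✓  2≤4≤4 ✓
Π(2lᵢ+1) = 7×3×9 = 189
triangle coeff Δ(3,1,4) = 1/252
Σ_t [0,0]: t=0:+1/36 = 1/36
(3j)²=4/63 [(3 1 4; 0 0 0)], sign=+1
Σ_t [0,0]: t=0:+1/240 = 1/240
(3j)²=1/84 [(3 1 4; 2 -1 -1)], sign=-1
⇒ 4πI² = 1/7
I = (-1)√(1/7/(4π)) = -0.10662181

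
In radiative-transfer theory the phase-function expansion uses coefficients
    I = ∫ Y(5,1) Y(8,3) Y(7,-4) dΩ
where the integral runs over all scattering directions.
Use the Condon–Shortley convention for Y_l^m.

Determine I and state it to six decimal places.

0.095870

m-sum 0 ✓  L=20 even ✓  3≤7≤13 ✓
Π(2lᵢ+1) = 11×17×15 = 2805
triangle coeff Δ(5,8,7) = 1/814773960
Σ_t [1,5]: t=1:−1/87091200 t=2:+1/4976640 t=3:−1/2073600 t=4:+1/4976640 t=5:−1/87091200 = -1/9676800
(3j)²=360/46189 [(5 8 7; 0 0 0)], sign=+1
Σ_t [1,4]: t=1:−1/2612736000 t=2:+1/69672960 t=3:−1/17418240 t=4:+1/34836480 = -11/746496000
(3j)²=1331/251940 [(5 8 7; 1 3 -4)], sign=+1
⇒ 4πI² = 119790/1037153
I = (+1)√(119790/1037153/(4π)) = 0.09587027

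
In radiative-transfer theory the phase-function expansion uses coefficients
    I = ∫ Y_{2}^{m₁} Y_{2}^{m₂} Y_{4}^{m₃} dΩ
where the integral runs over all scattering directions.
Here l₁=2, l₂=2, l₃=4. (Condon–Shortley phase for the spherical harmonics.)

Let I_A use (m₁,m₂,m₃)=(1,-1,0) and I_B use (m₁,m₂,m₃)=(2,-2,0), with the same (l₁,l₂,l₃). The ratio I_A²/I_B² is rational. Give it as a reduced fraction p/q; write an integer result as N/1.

l's match ⇒ only the (l;m) 3-j factors differ between A and B.
A: triangle coeff Δ(2,2,4) = 1/630; Σ_t [0,0]: t=0:+1/36 = 1/36; (3j)²=8/315 [(2 2 4; 1 -1 0)], sign=+1
B: triangle coeff Δ(2,2,4) = 1/630; Σ_t [0,0]: t=0:+1/576 = 1/576; (3j)²=1/630 [(2 2 4; 2 -2 0)], sign=+1
I_A²/I_B² = (8/315)/(1/630) = 16/1

16/1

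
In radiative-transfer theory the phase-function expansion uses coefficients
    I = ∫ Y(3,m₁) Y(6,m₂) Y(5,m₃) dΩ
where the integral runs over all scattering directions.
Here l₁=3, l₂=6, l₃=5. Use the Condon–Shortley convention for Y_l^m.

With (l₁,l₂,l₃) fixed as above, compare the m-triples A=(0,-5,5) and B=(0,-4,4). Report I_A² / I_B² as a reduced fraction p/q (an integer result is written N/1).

l's match ⇒ only the (l;m) 3-j factors differ between A and B.
A: triangle coeff Δ(3,6,5) = 1/675675; Σ_t [1,1]: t=1:−1/483840 = -1/483840; (3j)²=3/91 [(3 6 5; 0 -5 5)], sign=-1
B: triangle coeff Δ(3,6,5) = 1/675675; Σ_t [1,2]: t=1:−1/60480 t=2:+1/161280 = -1/96768; (3j)²=15/1001 [(3 6 5; 0 -4 4)], sign=+1
I_A²/I_B² = (3/91)/(15/1001) = 11/5

11/5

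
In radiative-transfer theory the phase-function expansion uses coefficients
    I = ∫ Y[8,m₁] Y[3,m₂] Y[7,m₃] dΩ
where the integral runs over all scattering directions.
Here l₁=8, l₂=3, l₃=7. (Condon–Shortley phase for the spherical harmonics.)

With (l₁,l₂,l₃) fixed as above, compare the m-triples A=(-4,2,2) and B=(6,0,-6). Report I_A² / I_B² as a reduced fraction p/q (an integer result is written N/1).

Same 8,3,7: normalisation and zero-m 3j drop out of the ratio.
A: Δ: 4! 12! 2! / 19! → 1/5290740; sum: t=3:−1/26127360 t=4:+1/23224320 = 1/209018880; 3j²(8 3 7; -4 2 2) = Δ·Π!·Σ² = 275/1058148  (sign -1)
B: Δ: 4! 12! 2! / 19! → 1/5290740; sum: t=1:−1/479001600 t=2:+1/1916006400 = -1/638668800; 3j²(8 3 7; 6 0 -6) = Δ·Π!·Σ² = 117/6460  (sign +1)
I_A²/I_B² = (275/1058148)/(117/6460) = 1375/95823

1375/95823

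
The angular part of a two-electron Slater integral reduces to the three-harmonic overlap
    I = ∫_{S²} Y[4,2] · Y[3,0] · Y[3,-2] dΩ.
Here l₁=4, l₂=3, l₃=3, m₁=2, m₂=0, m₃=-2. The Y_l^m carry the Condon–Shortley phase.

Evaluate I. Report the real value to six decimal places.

m-sum 0 ✓  L=10 even ✓  1≤3≤7 ✓
Π(2lᵢ+1) = 9×7×7 = 441
triangle coeff Δ(4,3,3) = 1/34650
Σ_t [1,3]: t=1:−1/72 t=2:+1/16 t=3:−1/72 = 5/144
(3j)²=2/77 [(4 3 3; 0 0 0)], sign=-1
Σ_t [1,2]: t=1:−1/72 t=2:+1/96 = -1/288
(3j)²=1/462 [(4 3 3; 2 0 -2)], sign=+1
⇒ 4πI² = 3/121
I = (-1)√(3/121/(4π)) = -0.04441841

-0.044418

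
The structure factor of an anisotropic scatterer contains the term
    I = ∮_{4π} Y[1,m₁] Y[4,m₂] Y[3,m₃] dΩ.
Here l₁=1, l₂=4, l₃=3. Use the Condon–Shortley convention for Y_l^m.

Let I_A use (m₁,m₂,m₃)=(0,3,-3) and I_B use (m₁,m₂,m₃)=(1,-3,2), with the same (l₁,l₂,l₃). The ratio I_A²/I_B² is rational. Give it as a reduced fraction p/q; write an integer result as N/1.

l's match ⇒ only the (l;m) 3-j factors differ between A and B.
A: triangle coeff Δ(1,4,3) = 1/252; Σ_t [1,1]: t=1:−1/720 = -1/720; (3j)²=1/36 [(1 4 3; 0 3 -3)], sign=-1
B: triangle coeff Δ(1,4,3) = 1/252; Σ_t [0,0]: t=0:+1/240 = 1/240; (3j)²=1/12 [(1 4 3; 1 -3 2)], sign=-1
I_A²/I_B² = (1/36)/(1/12) = 1/3

1/3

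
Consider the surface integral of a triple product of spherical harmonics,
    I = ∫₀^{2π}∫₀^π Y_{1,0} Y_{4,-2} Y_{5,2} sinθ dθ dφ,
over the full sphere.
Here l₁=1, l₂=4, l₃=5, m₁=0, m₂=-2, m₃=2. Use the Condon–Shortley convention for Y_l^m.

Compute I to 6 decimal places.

0.225034

m-sum 0 ✓  L=10 even ✓  3≤5≤5 ✓
Π(2lᵢ+1) = 3×9×11 = 297
triangle coeff Δ(1,4,5) = 1/495
Σ_t [0,0]: t=0:+1/576 = 1/576
(3j)²=5/99 [(1 4 5; 0 0 0)], sign=-1
Σ_t [0,0]: t=0:+1/1440 = 1/1440
(3j)²=7/165 [(1 4 5; 0 -2 2)], sign=-1
⇒ 4πI² = 7/11
I = (+1)√(7/11/(4π)) = 0.22503380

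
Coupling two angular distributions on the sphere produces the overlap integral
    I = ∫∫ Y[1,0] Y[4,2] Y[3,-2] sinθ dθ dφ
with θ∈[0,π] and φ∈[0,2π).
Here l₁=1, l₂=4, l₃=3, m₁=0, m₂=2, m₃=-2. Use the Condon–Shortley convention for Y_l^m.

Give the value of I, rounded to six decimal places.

Checks pass: Σm=0; 8 even; l₃=3∈[3,5].
(2·1+1)(2·4+1)(2·3+1) = 189
Δ: 2! 0! 6! / 9! → 1/252
sum: t=1:−1/36 = -1/36
3j²(1 4 3; 0 0 0) = Δ·Π!·Σ² = 4/63  (sign +1)
sum: t=1:−1/120 = -1/120
3j²(1 4 3; 0 2 -2) = Δ·Π!·Σ² = 1/21  (sign +1)
combine: 4πI² = 189·4/63·1/21 = 4/7
take √, sign +1: I = 0.21324362

0.213244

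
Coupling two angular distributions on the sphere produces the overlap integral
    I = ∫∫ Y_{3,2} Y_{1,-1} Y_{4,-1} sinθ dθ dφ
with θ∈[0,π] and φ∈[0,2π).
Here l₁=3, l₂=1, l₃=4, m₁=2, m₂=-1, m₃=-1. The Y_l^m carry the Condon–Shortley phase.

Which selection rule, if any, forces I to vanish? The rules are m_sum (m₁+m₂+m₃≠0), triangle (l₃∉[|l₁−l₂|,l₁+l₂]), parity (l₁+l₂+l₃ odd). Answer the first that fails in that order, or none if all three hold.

none

m₁+m₂+m₃ = 2 − 1 − 1 = 0  ✓
triangle: |3−1|=2 ≤ l₃=4 ≤ 3+1=4  ✓
parity: l₁+l₂+l₃ = 8 is even  ✓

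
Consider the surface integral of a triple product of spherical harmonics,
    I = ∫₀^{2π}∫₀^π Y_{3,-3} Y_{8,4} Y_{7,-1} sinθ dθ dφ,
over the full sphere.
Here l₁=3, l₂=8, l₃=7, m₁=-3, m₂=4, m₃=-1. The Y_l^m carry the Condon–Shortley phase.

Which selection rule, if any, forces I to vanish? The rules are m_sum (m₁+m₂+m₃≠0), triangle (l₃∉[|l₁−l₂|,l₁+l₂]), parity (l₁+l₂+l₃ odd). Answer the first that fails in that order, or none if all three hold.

none

azimuthal sum: -3 + 4 − 1 = 0  ✓
5 ≤ 7 ≤ 11 (triangle on l)  ✓
L = 3 + 8 + 7 = 18 (even)  ✓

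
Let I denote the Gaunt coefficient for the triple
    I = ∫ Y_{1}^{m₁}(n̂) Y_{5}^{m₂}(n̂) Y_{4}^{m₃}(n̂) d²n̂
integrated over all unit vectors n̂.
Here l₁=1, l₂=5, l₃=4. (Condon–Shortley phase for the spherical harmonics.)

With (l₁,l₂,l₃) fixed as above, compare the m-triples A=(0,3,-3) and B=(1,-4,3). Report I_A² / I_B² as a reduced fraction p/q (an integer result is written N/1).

4/9

Same 1,5,4: normalisation and zero-m 3j drop out of the ratio.
A: Δ: 2! 0! 8! / 11! → 1/495; sum: t=1:−1/5040 = -1/5040; 3j²(1 5 4; 0 3 -3) = Δ·Π!·Σ² = 16/495  (sign +1)
B: Δ: 2! 0! 8! / 11! → 1/495; sum: t=0:+1/10080 = 1/10080; 3j²(1 5 4; 1 -4 3) = Δ·Π!·Σ² = 4/55  (sign -1)
I_A²/I_B² = (16/495)/(4/55) = 4/9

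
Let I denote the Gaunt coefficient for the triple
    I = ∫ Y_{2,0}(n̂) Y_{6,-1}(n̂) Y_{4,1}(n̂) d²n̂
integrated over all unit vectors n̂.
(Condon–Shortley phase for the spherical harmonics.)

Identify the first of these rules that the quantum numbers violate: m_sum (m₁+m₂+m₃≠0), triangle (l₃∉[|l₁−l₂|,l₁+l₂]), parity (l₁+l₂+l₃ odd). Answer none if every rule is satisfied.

none

m₁+m₂+m₃ = 0 − 1 + 1 = 0  ✓
triangle: |2−6|=4 ≤ l₃=4 ≤ 2+6=8  ✓
parity: l₁+l₂+l₃ = 12 is even  ✓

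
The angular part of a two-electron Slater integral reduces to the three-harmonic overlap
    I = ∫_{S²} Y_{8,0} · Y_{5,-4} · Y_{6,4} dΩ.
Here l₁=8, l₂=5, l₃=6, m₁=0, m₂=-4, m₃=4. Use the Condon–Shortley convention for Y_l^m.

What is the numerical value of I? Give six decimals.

0.000000

L=19 odd ⇒ parity kills the (l;000) factor ⇒ I = 0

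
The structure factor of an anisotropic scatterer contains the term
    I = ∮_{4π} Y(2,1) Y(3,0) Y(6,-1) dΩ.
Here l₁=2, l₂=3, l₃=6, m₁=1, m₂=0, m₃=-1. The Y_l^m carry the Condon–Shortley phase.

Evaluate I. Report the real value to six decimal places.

l₃=6 ∉ [1,5] — triangle fails ⇒ I = 0

0.000000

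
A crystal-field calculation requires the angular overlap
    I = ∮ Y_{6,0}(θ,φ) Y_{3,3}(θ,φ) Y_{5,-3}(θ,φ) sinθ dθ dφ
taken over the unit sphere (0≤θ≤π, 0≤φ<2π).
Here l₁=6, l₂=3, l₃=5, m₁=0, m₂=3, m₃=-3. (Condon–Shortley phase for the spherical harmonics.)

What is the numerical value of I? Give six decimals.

m-sum 0 ✓  L=14 even ✓  3≤5≤9 ✓
Π(2lᵢ+1) = 13×7×11 = 1001
triangle coeff Δ(6,3,5) = 1/675675
Σ_t [1,3]: t=1:−1/8640 t=2:+1/2304 t=3:−1/8640 = 7/34560
(3j)²=7/429 [(6 3 5; 0 0 0)], sign=-1
Σ_t [4,4]: t=4:+1/69120 = 1/69120
(3j)²=4/429 [(6 3 5; 0 3 -3)], sign=+1
⇒ 4πI² = 196/1287
I = (-1)√(196/1287/(4π)) = -0.11008644

-0.110086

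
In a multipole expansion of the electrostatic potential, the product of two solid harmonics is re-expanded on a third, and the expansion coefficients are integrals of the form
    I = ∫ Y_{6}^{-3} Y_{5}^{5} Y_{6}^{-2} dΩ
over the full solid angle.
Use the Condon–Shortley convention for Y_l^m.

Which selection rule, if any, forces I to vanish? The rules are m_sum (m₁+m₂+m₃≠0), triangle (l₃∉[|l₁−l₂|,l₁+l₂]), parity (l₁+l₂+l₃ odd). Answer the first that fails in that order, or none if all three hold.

parity

Σmᵢ = 0  ✓
l₃∈[|l₁−l₂|,l₁+l₂]=[1,11], have l₃=6  ✓
Σlᵢ = 17 ⇒ odd  ✗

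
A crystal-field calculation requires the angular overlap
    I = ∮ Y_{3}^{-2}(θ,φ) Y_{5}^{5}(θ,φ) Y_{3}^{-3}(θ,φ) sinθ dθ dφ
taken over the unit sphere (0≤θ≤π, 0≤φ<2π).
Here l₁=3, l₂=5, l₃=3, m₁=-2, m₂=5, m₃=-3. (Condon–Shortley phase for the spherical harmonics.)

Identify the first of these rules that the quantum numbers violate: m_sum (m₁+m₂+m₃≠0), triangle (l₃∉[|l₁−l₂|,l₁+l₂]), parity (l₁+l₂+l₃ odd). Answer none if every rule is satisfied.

Σmᵢ = 0  ✓
l₃∈[|l₁−l₂|,l₁+l₂]=[2,8], have l₃=3  ✓
Σlᵢ = 11 ⇒ odd  ✗

parity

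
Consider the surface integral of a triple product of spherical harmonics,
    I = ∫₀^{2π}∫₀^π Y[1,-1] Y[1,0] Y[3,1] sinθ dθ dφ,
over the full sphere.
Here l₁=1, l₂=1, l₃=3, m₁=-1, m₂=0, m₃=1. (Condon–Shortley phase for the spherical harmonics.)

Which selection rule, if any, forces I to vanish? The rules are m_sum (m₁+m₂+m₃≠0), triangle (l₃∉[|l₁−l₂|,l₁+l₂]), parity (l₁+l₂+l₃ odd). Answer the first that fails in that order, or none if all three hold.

Σmᵢ = 0  ✓
l₃∈[|l₁−l₂|,l₁+l₂]=[0,2], have l₃=3  ✗
Σlᵢ = 5 ⇒ odd

triangle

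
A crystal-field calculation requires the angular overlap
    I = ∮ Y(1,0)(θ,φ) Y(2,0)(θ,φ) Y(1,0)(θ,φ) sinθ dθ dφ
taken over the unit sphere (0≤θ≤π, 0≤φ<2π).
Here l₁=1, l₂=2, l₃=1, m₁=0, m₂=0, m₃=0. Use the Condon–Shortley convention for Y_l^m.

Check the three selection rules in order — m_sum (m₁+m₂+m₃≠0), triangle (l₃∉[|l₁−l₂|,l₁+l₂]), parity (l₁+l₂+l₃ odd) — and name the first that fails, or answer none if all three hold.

none

azimuthal sum: 0 + 0 + 0 = 0  ✓
1 ≤ 1 ≤ 3 (triangle on l)  ✓
L = 1 + 2 + 1 = 4 (even)  ✓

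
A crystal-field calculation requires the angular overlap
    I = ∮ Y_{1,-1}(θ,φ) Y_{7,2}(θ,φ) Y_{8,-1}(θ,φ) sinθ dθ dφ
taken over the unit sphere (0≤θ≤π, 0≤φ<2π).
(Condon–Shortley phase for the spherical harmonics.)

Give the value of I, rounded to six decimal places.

m-sum 0 ✓  L=16 even ✓  6≤8≤8 ✓
Π(2lᵢ+1) = 3×15×17 = 765
triangle coeff Δ(1,7,8) = 1/2040
Σ_t [0,0]: t=0:+1/25401600 = 1/25401600
(3j)²=8/255 [(1 7 8; 0 0 0)], sign=+1
Σ_t [0,0]: t=0:+1/87091200 = 1/87091200
(3j)²=7/680 [(1 7 8; -1 2 -1)], sign=-1
⇒ 4πI² = 21/85
I = (-1)√(21/85/(4π)) = -0.14021525

-0.140215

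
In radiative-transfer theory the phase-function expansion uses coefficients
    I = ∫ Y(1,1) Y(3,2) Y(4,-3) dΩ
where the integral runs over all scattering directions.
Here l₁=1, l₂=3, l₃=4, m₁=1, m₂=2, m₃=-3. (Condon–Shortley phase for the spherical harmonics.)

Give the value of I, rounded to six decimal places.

-0.282095

m-sum 0 ✓  L=8 even ✓  2≤4≤4 ✓
Π(2lᵢ+1) = 3×7×9 = 189
triangle coeff Δ(1,3,4) = 1/252
Σ_t [0,0]: t=0:+1/36 = 1/36
(3j)²=4/63 [(1 3 4; 0 0 0)], sign=+1
Σ_t [0,0]: t=0:+1/240 = 1/240
(3j)²=1/12 [(1 3 4; 1 2 -3)], sign=-1
⇒ 4πI² = 1/1
I = (-1)√(1/1/(4π)) = -0.28209479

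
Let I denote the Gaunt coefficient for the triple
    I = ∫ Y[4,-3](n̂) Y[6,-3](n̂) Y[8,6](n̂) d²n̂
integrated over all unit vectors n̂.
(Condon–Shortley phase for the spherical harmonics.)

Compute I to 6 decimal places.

0.068401

Rules hold: Σm=0, L=18 even, 2≤8≤10.
N = 9·13·17 = 1989
Δ = 2!·6!·10!/19! = 1/23279256
Racah Σ t=0..2: t=0:+1/1658880 t=1:−1/518400 t=2:+1/1658880 = -1/1382400
⇒ 3j(4 6 8; 0 0 0)² = 504/46189, sgn -1
Racah Σ t=1..2: t=1:−1/58060800 t=2:+1/87091200 = -1/174182400
⇒ 3j(4 6 8; -3 -3 6)² = 7/2584, sgn -1
4πI² = N·(3j₀)²·(3jₘ)² = 3969/67507
I = +1·√(0.0587939/4π) = 0.06840081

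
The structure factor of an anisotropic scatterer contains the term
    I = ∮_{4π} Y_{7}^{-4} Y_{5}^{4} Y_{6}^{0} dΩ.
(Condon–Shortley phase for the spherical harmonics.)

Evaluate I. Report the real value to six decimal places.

Rules hold: Σm=0, L=18 even, 2≤6≤12.
N = 15·11·13 = 2145
Δ = 6!·8!·4!/19! = 1/174594420
Racah Σ t=1..5: t=1:−1/4147200 t=2:+1/207360 t=3:−1/82944 t=4:+1/207360 t=5:−1/4147200 = -1/345600
⇒ 3j(7 5 6; 0 0 0)² = 420/46189, sgn -1
Racah Σ t=5..6: t=5:−1/4147200 t=6:+1/3110400 = 1/12441600
⇒ 3j(7 5 6; -4 4 0)² = 7/4199, sgn +1
4πI² = N·(3j₀)²·(3jₘ)² = 44100/1356277
I = -1·√(0.0325155/4π) = -0.05086747

-0.050867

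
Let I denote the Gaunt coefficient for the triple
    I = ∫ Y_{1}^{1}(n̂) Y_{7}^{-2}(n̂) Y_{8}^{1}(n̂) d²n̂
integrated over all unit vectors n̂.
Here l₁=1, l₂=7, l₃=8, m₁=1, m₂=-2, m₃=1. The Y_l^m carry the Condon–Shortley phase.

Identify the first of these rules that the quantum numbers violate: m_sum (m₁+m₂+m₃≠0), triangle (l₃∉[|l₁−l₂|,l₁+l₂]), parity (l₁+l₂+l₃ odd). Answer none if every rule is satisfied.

none

azimuthal sum: 1 − 2 + 1 = 0  ✓
6 ≤ 8 ≤ 8 (triangle on l)  ✓
L = 1 + 7 + 8 = 16 (even)  ✓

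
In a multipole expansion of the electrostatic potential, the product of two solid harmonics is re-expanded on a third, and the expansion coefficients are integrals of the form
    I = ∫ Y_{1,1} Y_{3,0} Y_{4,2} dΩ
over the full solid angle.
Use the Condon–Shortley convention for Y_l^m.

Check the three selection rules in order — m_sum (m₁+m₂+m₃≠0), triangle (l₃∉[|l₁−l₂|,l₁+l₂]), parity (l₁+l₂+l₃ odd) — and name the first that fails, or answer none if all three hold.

m_sum

azimuthal sum: 1 + 0 + 2 = 3  ✗
2 ≤ 4 ≤ 4 (triangle on l)
L = 1 + 3 + 4 = 8 (even)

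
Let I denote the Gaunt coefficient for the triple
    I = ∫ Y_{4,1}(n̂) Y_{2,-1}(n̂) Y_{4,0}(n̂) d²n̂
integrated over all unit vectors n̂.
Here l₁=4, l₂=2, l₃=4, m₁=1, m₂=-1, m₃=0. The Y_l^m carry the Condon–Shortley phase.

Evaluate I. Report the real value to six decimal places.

-0.044869

Checks pass: Σm=0; 10 even; l₃=4∈[2,6].
(2·4+1)(2·2+1)(2·4+1) = 405
Δ: 2! 6! 2! / 11! → 1/13860
sum: t=0:+1/192 t=1:−1/36 t=2:+1/192 = -5/288
3j²(4 2 4; 0 0 0) = Δ·Π!·Σ² = 20/693  (sign -1)
sum: t=0:+1/72 t=1:−1/96 = 1/288
3j²(4 2 4; 1 -1 0) = Δ·Π!·Σ² = 1/462  (sign +1)
combine: 4πI² = 405·20/693·1/462 = 150/5929
take √, sign -1: I = -0.04486937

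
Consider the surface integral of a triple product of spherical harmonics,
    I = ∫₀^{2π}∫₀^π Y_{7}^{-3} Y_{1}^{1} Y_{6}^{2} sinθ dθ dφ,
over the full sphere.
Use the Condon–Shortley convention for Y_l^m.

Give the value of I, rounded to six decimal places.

-0.234717

Checks pass: Σm=0; 14 even; l₃=6∈[6,8].
(2·7+1)(2·1+1)(2·6+1) = 585
Δ: 2! 12! 0! / 15! → 1/1365
sum: t=1:−1/518400 = -1/518400
3j²(7 1 6; 0 0 0) = Δ·Π!·Σ² = 7/195  (sign -1)
sum: t=2:+1/1935360 = 1/1935360
3j²(7 1 6; -3 1 2) = Δ·Π!·Σ² = 3/91  (sign +1)
combine: 4πI² = 585·7/195·3/91 = 9/13
take √, sign -1: I = -0.23471705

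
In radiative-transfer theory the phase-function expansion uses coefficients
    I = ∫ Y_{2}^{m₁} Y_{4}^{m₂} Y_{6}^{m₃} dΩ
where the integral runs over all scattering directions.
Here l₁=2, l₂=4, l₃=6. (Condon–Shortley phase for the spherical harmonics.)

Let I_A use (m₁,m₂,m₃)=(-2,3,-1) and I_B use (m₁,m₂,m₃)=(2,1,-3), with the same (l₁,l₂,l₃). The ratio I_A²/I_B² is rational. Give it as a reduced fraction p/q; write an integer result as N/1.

Same 2,4,6: normalisation and zero-m 3j drop out of the ratio.
A: Δ: 0! 4! 8! / 13! → 1/6435; sum: t=0:+1/120960 = 1/120960; 3j²(2 4 6; -2 3 -1) = Δ·Π!·Σ² = 1/1287  (sign -1)
B: Δ: 0! 4! 8! / 13! → 1/6435; sum: t=0:+1/17280 = 1/17280; 3j²(2 4 6; 2 1 -3) = Δ·Π!·Σ² = 14/715  (sign -1)
I_A²/I_B² = (1/1287)/(14/715) = 5/126

5/126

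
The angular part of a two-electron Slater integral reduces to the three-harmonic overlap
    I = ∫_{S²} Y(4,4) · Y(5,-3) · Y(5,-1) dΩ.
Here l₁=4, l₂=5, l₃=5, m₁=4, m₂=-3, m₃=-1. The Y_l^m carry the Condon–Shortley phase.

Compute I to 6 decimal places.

-0.168084

Rules hold: Σm=0, L=14 even, 1≤5≤9.
N = 9·11·11 = 1089
Δ = 4!·4!·6!/15! = 1/3153150
Racah Σ t=0..4: t=0:+1/69120 t=1:−1/1728 t=2:+1/576 t=3:−1/1728 t=4:+1/69120 = 7/11520
⇒ 3j(4 5 5; 0 0 0)² = 2/143, sgn -1
Racah Σ t=0..0: t=0:+1/27648 = 1/27648
⇒ 3j(4 5 5; 4 -3 -1)² = 10/429, sgn +1
4πI² = N·(3j₀)²·(3jₘ)² = 60/169
I = -1·√(0.35503/4π) = -0.16808437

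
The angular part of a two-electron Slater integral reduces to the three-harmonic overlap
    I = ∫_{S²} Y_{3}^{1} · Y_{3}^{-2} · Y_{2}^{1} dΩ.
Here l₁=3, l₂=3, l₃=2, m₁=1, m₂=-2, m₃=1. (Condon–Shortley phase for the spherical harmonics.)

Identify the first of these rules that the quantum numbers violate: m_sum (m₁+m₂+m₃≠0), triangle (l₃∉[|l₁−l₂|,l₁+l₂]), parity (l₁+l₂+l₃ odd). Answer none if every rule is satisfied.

none

m₁+m₂+m₃ = 1 − 2 + 1 = 0  ✓
triangle: |3−3|=0 ≤ l₃=2 ≤ 3+3=6  ✓
parity: l₁+l₂+l₃ = 8 is even  ✓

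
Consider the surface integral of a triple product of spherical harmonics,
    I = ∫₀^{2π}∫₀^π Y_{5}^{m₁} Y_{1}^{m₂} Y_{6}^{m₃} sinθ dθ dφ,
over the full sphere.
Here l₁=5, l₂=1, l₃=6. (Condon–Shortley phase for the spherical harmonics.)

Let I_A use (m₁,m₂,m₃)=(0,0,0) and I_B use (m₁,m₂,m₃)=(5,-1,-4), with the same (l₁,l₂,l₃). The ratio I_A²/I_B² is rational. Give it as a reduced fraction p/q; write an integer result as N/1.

36/1

Same 5,1,6: normalisation and zero-m 3j drop out of the ratio.
A: Δ: 0! 10! 2! / 13! → 1/858; sum: t=0:+1/14400 = 1/14400; 3j²(5 1 6; 0 0 0) = Δ·Π!·Σ² = 6/143  (sign +1)
B: Δ: 0! 10! 2! / 13! → 1/858; sum: t=0:+1/7257600 = 1/7257600; 3j²(5 1 6; 5 -1 -4) = Δ·Π!·Σ² = 1/858  (sign +1)
I_A²/I_B² = (6/143)/(1/858) = 36/1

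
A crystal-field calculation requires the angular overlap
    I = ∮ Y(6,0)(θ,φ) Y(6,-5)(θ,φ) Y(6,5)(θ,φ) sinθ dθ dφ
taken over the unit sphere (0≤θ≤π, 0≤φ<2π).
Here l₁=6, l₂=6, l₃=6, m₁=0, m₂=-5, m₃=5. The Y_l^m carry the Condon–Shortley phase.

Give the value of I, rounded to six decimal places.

m-sum 0 ✓  L=18 even ✓  0≤6≤12 ✓
Π(2lᵢ+1) = 13×13×13 = 2197
triangle coeff Δ(6,6,6) = 1/325909584
Σ_t [0,6]: t=0:+1/373248000 t=1:−1/1728000 t=2:+1/110592 t=3:−1/46656 t=4:+1/110592 t=5:−1/1728000 t=6:+1/373248000 = -7/1555200
(3j)²=400/46189 [(6 6 6; 0 0 0)], sign=-1
Σ_t [0,1]: t=0:+1/62208000 t=1:−1/10368000 = -1/12441600
(3j)²=275/16796 [(6 6 6; 0 -5 5)], sign=+1
⇒ 4πI² = 32500/104329
I = (-1)√(32500/104329/(4π)) = -0.15744694

-0.157447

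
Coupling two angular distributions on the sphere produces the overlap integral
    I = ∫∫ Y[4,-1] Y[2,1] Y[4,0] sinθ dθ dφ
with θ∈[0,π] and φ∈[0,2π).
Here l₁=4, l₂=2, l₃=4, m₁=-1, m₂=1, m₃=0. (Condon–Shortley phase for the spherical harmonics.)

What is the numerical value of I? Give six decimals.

-0.044869

Checks pass: Σm=0; 10 even; l₃=4∈[2,6].
(2·4+1)(2·2+1)(2·4+1) = 405
Δ: 2! 6! 2! / 11! → 1/13860
sum: t=0:+1/192 t=1:−1/36 t=2:+1/192 = -5/288
3j²(4 2 4; 0 0 0) = Δ·Π!·Σ² = 20/693  (sign -1)
sum: t=1:−1/96 t=2:+1/72 = 1/288
3j²(4 2 4; -1 1 0) = Δ·Π!·Σ² = 1/462  (sign +1)
combine: 4πI² = 405·20/693·1/462 = 150/5929
take √, sign -1: I = -0.04486937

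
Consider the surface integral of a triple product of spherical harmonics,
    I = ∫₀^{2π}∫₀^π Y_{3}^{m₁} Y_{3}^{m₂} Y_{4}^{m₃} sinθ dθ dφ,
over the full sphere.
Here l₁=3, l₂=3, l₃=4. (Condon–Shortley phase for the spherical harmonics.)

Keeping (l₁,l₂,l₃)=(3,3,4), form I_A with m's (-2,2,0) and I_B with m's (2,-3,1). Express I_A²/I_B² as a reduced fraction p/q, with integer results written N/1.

l's match ⇒ only the (l;m) 3-j factors differ between A and B.
A: triangle coeff Δ(3,3,4) = 1/34650; Σ_t [1,2]: t=1:−1/576 t=2:+1/72 = 7/576; (3j)²=7/198 [(3 3 4; -2 2 0)], sign=+1
B: triangle coeff Δ(3,3,4) = 1/34650; Σ_t [0,0]: t=0:+1/288 = 1/288; (3j)²=5/231 [(3 3 4; 2 -3 1)], sign=-1
I_A²/I_B² = (7/198)/(5/231) = 49/30

49/30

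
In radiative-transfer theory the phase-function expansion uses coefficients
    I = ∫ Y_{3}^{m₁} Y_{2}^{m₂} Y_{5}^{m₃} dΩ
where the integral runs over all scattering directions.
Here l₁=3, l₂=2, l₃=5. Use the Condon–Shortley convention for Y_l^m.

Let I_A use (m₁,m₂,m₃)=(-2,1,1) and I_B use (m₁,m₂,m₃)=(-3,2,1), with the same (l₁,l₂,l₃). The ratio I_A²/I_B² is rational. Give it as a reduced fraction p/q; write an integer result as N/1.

24/1

Same 3,2,5: normalisation and zero-m 3j drop out of the ratio.
A: Δ: 0! 6! 4! / 11! → 1/2310; sum: t=0:+1/720 = 1/720; 3j²(3 2 5; -2 1 1) = Δ·Π!·Σ² = 4/385  (sign +1)
B: Δ: 0! 6! 4! / 11! → 1/2310; sum: t=0:+1/17280 = 1/17280; 3j²(3 2 5; -3 2 1) = Δ·Π!·Σ² = 1/2310  (sign +1)
I_A²/I_B² = (4/385)/(1/2310) = 24/1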